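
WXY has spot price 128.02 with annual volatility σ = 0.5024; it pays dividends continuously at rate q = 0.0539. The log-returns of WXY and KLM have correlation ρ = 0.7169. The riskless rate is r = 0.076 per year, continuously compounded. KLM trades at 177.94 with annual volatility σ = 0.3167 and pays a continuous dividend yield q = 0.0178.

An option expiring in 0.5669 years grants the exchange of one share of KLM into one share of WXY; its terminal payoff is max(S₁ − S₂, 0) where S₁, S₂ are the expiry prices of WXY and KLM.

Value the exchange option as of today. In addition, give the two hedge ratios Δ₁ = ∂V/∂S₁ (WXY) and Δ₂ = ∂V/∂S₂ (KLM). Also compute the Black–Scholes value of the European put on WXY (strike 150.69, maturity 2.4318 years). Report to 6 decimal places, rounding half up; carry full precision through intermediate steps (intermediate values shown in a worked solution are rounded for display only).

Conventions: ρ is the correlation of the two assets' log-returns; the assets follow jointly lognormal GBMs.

exchange price = 1.718692
Δ1 = 0.114813
Δ2 = -0.072944
price(WXY put K=150.69) = 43.014374

σ_eff = √(σ₁² + σ₂² − 2ρσ₁σ₂) = √(0.5024² + 0.3167² − 2·0.7169·0.5024·0.3167) = 0.352948
d₁ = (ln(S₁/S₂) + (q₂ − q₁ + σ_eff²/2)T) / (σ_eff√T) = (ln(128.02/177.94) + (0.0178 − 0.0539 + 0.062286)·0.5669) / 0.265745 = -1.183147
d₂ = d₁ − σ_eff√T = -1.183147 − 0.265745 = -1.448891
N(d₁) = 0.118376,  N(d₂) = 0.073684
V = S₁·e^{−q₁T}·N(d₁) − S₂·e^{−q₂T}·N(d₂) = 14.698378 − 12.979686 = 1.718692
Δ₁ = e^{−q₁T}·N(d₁) = 0.114813;  Δ₂ = −e^{−q₂T}·N(d₂) = -0.072944
[vanilla: WXY put K=150.69]
σ√T = 0.5024·√2.4318 = 0.783454
d₁ = (ln(S/K) + (r−q+σ²/2)T) / (σ√T) = (ln(128.02/150.69) + (0.076−0.0539+0.5024²/2)·2.4318) / 0.783454 = (-0.163038 + 0.360643) / 0.783454 = 0.252222
d₂ = d₁ − σ√T = 0.252222 − 0.783454 = -0.531232
e^{−rT} = 0.831257
e^{−qT} = 0.877153
N(−d₁) = 0.400435,  N(−d₂) = 0.702371
price = K·e^{−rT}·N(−d₂) − S·e^{−qT}·N(−d₁) = 87.980416 − 44.966042 = 43.014374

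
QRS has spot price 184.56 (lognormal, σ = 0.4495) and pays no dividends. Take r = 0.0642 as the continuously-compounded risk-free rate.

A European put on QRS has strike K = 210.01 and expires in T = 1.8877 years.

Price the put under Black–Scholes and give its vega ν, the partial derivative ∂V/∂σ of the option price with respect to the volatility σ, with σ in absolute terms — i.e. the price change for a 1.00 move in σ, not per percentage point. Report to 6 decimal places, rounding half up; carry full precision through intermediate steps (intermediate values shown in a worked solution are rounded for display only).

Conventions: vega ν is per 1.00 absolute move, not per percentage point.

price = 45.683018
ν = 96.829411

σ√T = 0.4495·√1.8877 = 0.617584
d₁ = (ln(S/K) + (r+σ²/2)T) / (σ√T) = (ln(184.56/210.01) + (0.0642+0.4495²/2)·1.8877) / 0.617584 = (-0.129181 + 0.311895) / 0.617584 = 0.295854
d₂ = d₁ − σ√T = 0.295854 − 0.617584 = -0.321730
e^{−rT} = 0.885865
N(−d₁) = 0.383671,  N(−d₂) = 0.626171
Put price V = K·e^{−rT}·N(−d₂) − S·N(−d₁) = 116.493279 − 70.810261 = 45.683018
φ(d₁) = (1/√(2π))·e^{−d₁²/2} = 0.381859
ν = S·φ(d₁)·√T = 96.829411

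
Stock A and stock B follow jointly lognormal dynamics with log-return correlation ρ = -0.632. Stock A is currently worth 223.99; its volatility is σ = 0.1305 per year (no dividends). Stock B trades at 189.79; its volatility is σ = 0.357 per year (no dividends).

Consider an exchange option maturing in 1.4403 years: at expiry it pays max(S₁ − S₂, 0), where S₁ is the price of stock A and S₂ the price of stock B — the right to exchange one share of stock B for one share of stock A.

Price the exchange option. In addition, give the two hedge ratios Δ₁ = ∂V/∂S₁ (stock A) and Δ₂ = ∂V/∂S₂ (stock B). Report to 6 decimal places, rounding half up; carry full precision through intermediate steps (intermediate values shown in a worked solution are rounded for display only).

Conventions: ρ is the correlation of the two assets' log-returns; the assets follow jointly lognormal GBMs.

exchange price = 63.227429
Δ1 = 0.717942
Δ2 = -0.514171

σ_eff = √(σ₁² + σ₂² − 2ρσ₁σ₂) = √(0.1305² + 0.357² − 2·-0.632·0.1305·0.357) = 0.450962
d₁ = (ln(S₁/S₂) + (q₂ − q₁ + σ_eff²/2)T) / (σ_eff√T) = (ln(223.99/189.79) + (0.0 − 0.0 + 0.101684)·1.4403) / 0.541211 = 0.576740
d₂ = d₁ − σ_eff√T = 0.576740 − 0.541211 = 0.035528
N(d₁) = 0.717942,  N(d₂) = 0.514171
V = S₁·e^{−q₁T}·N(d₁) − S₂·e^{−q₂T}·N(d₂) = 160.811906 − 97.584478 = 63.227429
Key observation: the rate r is irrelevant here: denominating values in stock B turns the exchange into a ratio option on S₁/S₂, and discounting at r drops out.
Δ₁ = e^{−q₁T}·N(d₁) = 0.717942;  Δ₂ = −e^{−q₂T}·N(d₂) = -0.514171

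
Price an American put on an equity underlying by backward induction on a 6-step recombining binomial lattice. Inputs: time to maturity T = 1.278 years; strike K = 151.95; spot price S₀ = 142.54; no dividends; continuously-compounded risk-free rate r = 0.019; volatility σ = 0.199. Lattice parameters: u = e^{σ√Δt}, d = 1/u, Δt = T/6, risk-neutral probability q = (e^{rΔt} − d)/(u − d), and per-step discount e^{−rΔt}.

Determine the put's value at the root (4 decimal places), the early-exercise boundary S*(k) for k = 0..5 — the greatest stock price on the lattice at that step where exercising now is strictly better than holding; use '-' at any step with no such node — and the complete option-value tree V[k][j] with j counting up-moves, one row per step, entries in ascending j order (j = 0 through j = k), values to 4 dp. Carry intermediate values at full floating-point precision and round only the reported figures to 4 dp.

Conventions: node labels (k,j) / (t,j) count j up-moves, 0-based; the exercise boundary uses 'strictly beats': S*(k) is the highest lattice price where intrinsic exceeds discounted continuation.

Δt=0.21300, u=1.09619, d=0.91225, q=0.49910, disc=e^(-rΔt)=0.99596
k=6 terminal: V=max(K-S,0) → 69.7982 53.2334 33.3285 9.4100 0.0000 0.0000 0.0000
k=5: j=0 S=90.0541 intr=61.8959 cont=61.2822 V=61.8959[EX]; j=1 S=108.2124 intr=43.7376 cont=43.1239 V=43.7376[EX]; j=2 S=130.0320 intr=21.9180 cont=21.3043 V=21.9180[EX]; j=3 S=156.2512 intr=0.0000 cont=4.6944 V=4.6944[hold]; j=4 S=187.7572 intr=0.0000 cont=0.0000 V=0.0000[hold]; j=5 S=225.6160 intr=0.0000 cont=0.0000 V=0.0000[hold]  S*(5)=130.0320
k=4: j=0 S=98.7166 intr=53.2334 cont=52.6197 V=53.2334[EX]; j=1 S=118.6215 intr=33.3285 cont=32.7148 V=33.3285[EX]; j=2 S=142.5400 intr=9.4100 cont=13.2679 V=13.2679[hold]; j=3 S=171.2813 intr=0.0000 cont=2.3419 V=2.3419[hold]; j=4 S=205.8179 intr=0.0000 cont=0.0000 V=0.0000[hold]  S*(4)=118.6215
k=3: j=0 S=108.2124 intr=43.7376 cont=43.1239 V=43.7376[EX]; j=1 S=130.0320 intr=21.9180 cont=23.2220 V=23.2220[hold]; j=2 S=156.2512 intr=0.0000 cont=7.7832 V=7.7832[hold]; j=3 S=187.7572 intr=0.0000 cont=1.1683 V=1.1683[hold]  S*(3)=108.2124
k=2: j=0 S=118.6215 intr=33.3285 cont=33.3630 V=33.3630[hold]; j=1 S=142.5400 intr=9.4100 cont=15.4538 V=15.4538[hold]; j=2 S=171.2813 intr=0.0000 cont=4.4636 V=4.4636[hold]  S*(2)=-
k=1: j=0 S=130.0320 intr=21.9180 cont=24.3258 V=24.3258[hold]; j=1 S=156.2512 intr=0.0000 cont=9.9283 V=9.9283[hold]  S*(1)=-
k=0: j=0 S=142.5400 intr=9.4100 cont=17.0708 V=17.0708[hold]  S*(0)=-

price = 17.0708
boundary = - - - 108.2124 118.6215 130.0320
tree:
17.0708
24.3258 9.9283
33.3630 15.4538 4.4636
43.7376 23.2220 7.7832 1.1683
53.2334 33.3285 13.2679 2.3419 0.0000
61.8959 43.7376 21.9180 4.6944 0.0000 0.0000
69.7982 53.2334 33.3285 9.4100 0.0000 0.0000 0.0000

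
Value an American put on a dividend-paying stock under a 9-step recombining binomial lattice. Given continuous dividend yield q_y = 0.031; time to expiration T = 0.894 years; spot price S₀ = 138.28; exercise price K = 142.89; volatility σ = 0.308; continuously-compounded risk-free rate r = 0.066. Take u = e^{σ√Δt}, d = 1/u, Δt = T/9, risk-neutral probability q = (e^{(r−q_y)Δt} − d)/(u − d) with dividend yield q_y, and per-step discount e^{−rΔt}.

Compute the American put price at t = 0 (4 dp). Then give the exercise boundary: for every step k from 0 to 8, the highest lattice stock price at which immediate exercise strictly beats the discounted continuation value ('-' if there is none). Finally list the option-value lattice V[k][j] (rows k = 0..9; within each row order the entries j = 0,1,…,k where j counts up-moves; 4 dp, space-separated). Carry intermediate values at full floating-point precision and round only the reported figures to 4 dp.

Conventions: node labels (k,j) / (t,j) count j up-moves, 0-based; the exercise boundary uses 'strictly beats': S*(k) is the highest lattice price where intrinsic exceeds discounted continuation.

price = 16.6132
boundary = - - - 103.3438 93.7835 103.3438 93.7835 103.3438 113.8788
tree:
16.6132
22.8620 10.4253
30.5534 15.2777 5.5873
39.5462 21.7368 8.8562 2.3089
49.1065 29.8903 13.6635 4.0434 0.5605
57.7824 39.5462 20.3847 6.9518 1.1142 0.0000
65.6558 49.1065 29.1556 11.6602 2.2151 0.0000 0.0000
72.8007 57.7824 39.5462 18.8867 4.4035 0.0000 0.0000 0.0000
79.2847 65.6558 49.1065 29.0112 8.7539 0.0000 0.0000 0.0000 0.0000
85.1688 72.8007 57.7824 39.5462 17.4023 0.0000 0.0000 0.0000 0.0000 0.0000

Δt=0.09933  u=1.10194  d=0.90749  q=0.49366  discount=0.99347
step 9 (expiry): payoffs max(K−S,0) = 85.1688 72.8007 57.7824 39.5462 17.4023 0.0000 0.0000 0.0000 0.0000 0.0000
step 8: (k=8,j=0): S=63.6053, K−S=79.2847, hold=78.5465 ⇒ V=79.2847 exercise | (k=8,j=1): S=77.2342, K−S=65.6558, hold=64.9595 ⇒ V=65.6558 exercise | (k=8,j=2): S=93.7835, K−S=49.1065, hold=48.4611 ⇒ V=49.1065 exercise | (k=8,j=3): S=113.8788, K−S=29.0112, hold=28.4276 ⇒ V=29.0112 exercise | (k=8,j=4): S=138.2800, K−S=4.6100, hold=8.7539 ⇒ V=8.7539 continue | (k=8,j=5): S=167.9097, K−S=0.0000, hold=0.0000 ⇒ V=0.0000 continue | (k=8,j=6): S=203.8883, K−S=0.0000, hold=0.0000 ⇒ V=0.0000 continue | (k=8,j=7): S=247.5762, K−S=0.0000, hold=0.0000 ⇒ V=0.0000 continue | (k=8,j=8): S=300.6252, K−S=0.0000, hold=0.0000 ⇒ V=0.0000 continue  boundary S*=113.8788
step 7: (k=7,j=0): S=70.0893, K−S=72.8007, hold=72.0825 ⇒ V=72.8007 exercise | (k=7,j=1): S=85.1076, K−S=57.7824, hold=57.1104 ⇒ V=57.7824 exercise | (k=7,j=2): S=103.3438, K−S=39.5462, hold=38.9302 ⇒ V=39.5462 exercise | (k=7,j=3): S=125.4877, K−S=17.4023, hold=18.8867 ⇒ V=18.8867 continue | (k=7,j=4): S=152.3764, K−S=0.0000, hold=4.4035 ⇒ V=4.4035 continue | (k=7,j=5): S=185.0266, K−S=0.0000, hold=0.0000 ⇒ V=0.0000 continue | (k=7,j=6): S=224.6729, K−S=0.0000, hold=0.0000 ⇒ V=0.0000 continue | (k=7,j=7): S=272.8143, K−S=0.0000, hold=0.0000 ⇒ V=0.0000 continue  boundary S*=103.3438
step 6: (k=6,j=0): S=77.2342, K−S=65.6558, hold=64.9595 ⇒ V=65.6558 exercise | (k=6,j=1): S=93.7835, K−S=49.1065, hold=48.4611 ⇒ V=49.1065 exercise | (k=6,j=2): S=113.8788, K−S=29.0112, hold=29.1556 ⇒ V=29.1556 continue | (k=6,j=3): S=138.2800, K−S=4.6100, hold=11.6602 ⇒ V=11.6602 continue | (k=6,j=4): S=167.9097, K−S=0.0000, hold=2.2151 ⇒ V=2.2151 continue | (k=6,j=5): S=203.8883, K−S=0.0000, hold=0.0000 ⇒ V=0.0000 continue | (k=6,j=6): S=247.5762, K−S=0.0000, hold=0.0000 ⇒ V=0.0000 continue  boundary S*=93.7835
step 5: (k=5,j=0): S=85.1076, K−S=57.7824, hold=57.1104 ⇒ V=57.7824 exercise | (k=5,j=1): S=103.3438, K−S=39.5462, hold=39.0010 ⇒ V=39.5462 exercise | (k=5,j=2): S=125.4877, K−S=17.4023, hold=20.3847 ⇒ V=20.3847 continue | (k=5,j=3): S=152.3764, K−S=0.0000, hold=6.9518 ⇒ V=6.9518 continue | (k=5,j=4): S=185.0266, K−S=0.0000, hold=1.1142 ⇒ V=1.1142 continue | (k=5,j=5): S=224.6729, K−S=0.0000, hold=0.0000 ⇒ V=0.0000 continue  boundary S*=103.3438
step 4: (k=4,j=0): S=93.7835, K−S=49.1065, hold=48.4611 ⇒ V=49.1065 exercise | (k=4,j=1): S=113.8788, K−S=29.0112, hold=29.8903 ⇒ V=29.8903 continue | (k=4,j=2): S=138.2800, K−S=4.6100, hold=13.6635 ⇒ V=13.6635 continue | (k=4,j=3): S=167.9097, K−S=0.0000, hold=4.0434 ⇒ V=4.0434 continue | (k=4,j=4): S=203.8883, K−S=0.0000, hold=0.5605 ⇒ V=0.5605 continue  boundary S*=93.7835
step 3: (k=3,j=0): S=103.3438, K−S=39.5462, hold=39.3613 ⇒ V=39.5462 exercise | (k=3,j=1): S=125.4877, K−S=17.4023, hold=21.7368 ⇒ V=21.7368 continue | (k=3,j=2): S=152.3764, K−S=0.0000, hold=8.8562 ⇒ V=8.8562 continue | (k=3,j=3): S=185.0266, K−S=0.0000, hold=2.3089 ⇒ V=2.3089 continue  boundary S*=103.3438
step 2: (k=2,j=0): S=113.8788, K−S=29.0112, hold=30.5534 ⇒ V=30.5534 continue | (k=2,j=1): S=138.2800, K−S=4.6100, hold=15.2777 ⇒ V=15.2777 continue | (k=2,j=2): S=167.9097, K−S=0.0000, hold=5.5873 ⇒ V=5.5873 continue  boundary S*=-
step 1: (k=1,j=0): S=125.4877, K−S=17.4023, hold=22.8620 ⇒ V=22.8620 continue | (k=1,j=1): S=152.3764, K−S=0.0000, hold=10.4253 ⇒ V=10.4253 continue  boundary S*=-
step 0: (k=0,j=0): S=138.2800, K−S=4.6100, hold=16.6132 ⇒ V=16.6132 continue  boundary S*=-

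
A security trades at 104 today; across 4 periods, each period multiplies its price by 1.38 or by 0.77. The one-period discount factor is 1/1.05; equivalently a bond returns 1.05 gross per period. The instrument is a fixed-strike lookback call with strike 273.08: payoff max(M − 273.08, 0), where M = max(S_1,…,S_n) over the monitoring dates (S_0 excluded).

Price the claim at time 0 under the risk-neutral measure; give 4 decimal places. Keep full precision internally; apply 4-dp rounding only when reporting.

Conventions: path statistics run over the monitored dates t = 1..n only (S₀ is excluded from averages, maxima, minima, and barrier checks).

Set p* = 0.4590 (from d < R < u); the path-dependent value is the discounted p*-expectation over all price paths.
Enumerate all 2^4 = 16 price paths (U = up ×1.38, D = down ×0.77); each path with k up-moves has probability p*^k·(1−p*)^(4−k).
DDDD: M=80.0800, payoff=0.0000, prob=0.085652
UDDD: M=143.5200, payoff=0.0000, prob=0.072674
DUDD: M=110.5104, payoff=0.0000, prob=0.072674
UUDD: M=198.0576, payoff=0.0000, prob=0.061663
DDUD: M=85.0930, payoff=0.0000, prob=0.072674
UDUD: M=152.5044, payoff=0.0000, prob=0.061663
DUUD: M=152.5044, payoff=0.0000, prob=0.061663
UUUD: M=273.3195, payoff=0.2395, prob=0.052320
DDDU: M=80.0800, payoff=0.0000, prob=0.072674
UDDU: M=143.5200, payoff=0.0000, prob=0.061663
DUDU: M=117.4284, payoff=0.0000, prob=0.061663
UUDU: M=210.4560, payoff=0.0000, prob=0.052320
DDUU: M=117.4284, payoff=0.0000, prob=0.061663
UDUU: M=210.4560, payoff=0.0000, prob=0.052320
DUUU: M=210.4560, payoff=0.0000, prob=0.052320
UUUU: M=377.1809, payoff=104.1009, prob=0.044393
Price = Σ prob·payoff / R^4 = 4.633863 / 1.215506 = 3.8123

price = 3.8123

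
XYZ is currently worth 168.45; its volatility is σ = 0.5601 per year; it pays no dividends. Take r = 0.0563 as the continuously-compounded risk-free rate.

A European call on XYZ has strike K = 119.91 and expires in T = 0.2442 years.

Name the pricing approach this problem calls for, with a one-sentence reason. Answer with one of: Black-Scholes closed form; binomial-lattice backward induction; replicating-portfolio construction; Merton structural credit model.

Key observation: everything needed for the exact continuous-time valuation of the European call on XYZ (strike 119.91) is given, and no feature rules the closed form out.

framework: Black-Scholes closed form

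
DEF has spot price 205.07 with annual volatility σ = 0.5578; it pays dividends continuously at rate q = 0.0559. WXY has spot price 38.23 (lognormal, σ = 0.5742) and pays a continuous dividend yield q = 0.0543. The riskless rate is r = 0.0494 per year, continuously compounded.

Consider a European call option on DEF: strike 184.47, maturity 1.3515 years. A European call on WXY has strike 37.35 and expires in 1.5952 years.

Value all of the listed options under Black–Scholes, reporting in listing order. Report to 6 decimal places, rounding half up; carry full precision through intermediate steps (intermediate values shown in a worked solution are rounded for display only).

price(DEF call K=184.47) = 55.399889
price(WXY call K=37.35) = 10.120112

[DEF call K=184.47]
σ√T = 0.5578·√1.3515 = 0.648465
d₁ = (ln(S/K) + (r−q+σ²/2)T) / (σ√T) = (ln(205.07/184.47) + (0.0494−0.0559+0.5578²/2)·1.3515) / 0.648465 = (0.105865 + 0.201469) / 0.648465 = 0.473940
d₂ = d₁ − σ√T = 0.473940 − 0.648465 = -0.174525
e^{−rT} = 0.935416
e^{−qT} = 0.927234
N(d₁) = 0.682228,  N(d₂) = 0.430726
price = S·e^{−qT}·N(d₁) − K·e^{−rT}·N(d₂) = 129.724360 − 74.324471 = 55.399889
[WXY call K=37.35]
σ√T = 0.5742·√1.5952 = 0.725222
d₁ = (ln(S/K) + (r−q+σ²/2)T) / (σ√T) = (ln(38.23/37.35) + (0.0494−0.0543+0.5742²/2)·1.5952) / 0.725222 = (0.023288 + 0.255157) / 0.725222 = 0.383944
d₂ = d₁ − σ√T = 0.383944 − 0.725222 = -0.341278
e^{−rT} = 0.924222
e^{−qT} = 0.917026
N(d₁) = 0.649490,  N(d₂) = 0.366447
price = S·e^{−qT}·N(d₁) − K·e^{−rT}·N(d₂) = 22.769759 − 12.649646 = 10.120112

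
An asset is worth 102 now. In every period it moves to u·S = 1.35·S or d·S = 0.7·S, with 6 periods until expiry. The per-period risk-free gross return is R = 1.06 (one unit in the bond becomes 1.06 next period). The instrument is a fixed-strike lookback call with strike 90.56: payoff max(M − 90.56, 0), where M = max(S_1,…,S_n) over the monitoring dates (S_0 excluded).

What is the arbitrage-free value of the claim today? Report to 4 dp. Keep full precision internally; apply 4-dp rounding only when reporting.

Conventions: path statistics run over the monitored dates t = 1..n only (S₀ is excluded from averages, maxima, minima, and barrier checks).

With p* = (R−d)/(u−d) = 0.5538, sum probability × payoff across the paths and divide by R^6.
Enumerate all 2^6 = 64 price paths (U = up ×1.35, D = down ×0.7); each path with k up-moves has probability p*^k·(1−p*)^(6−k).
DDDDDD: M=71.4000, payoff=0.0000, prob=0.007887
UDDDDD: M=137.7000, payoff=47.1400, prob=0.009791
DUDDDD: M=96.3900, payoff=5.8300, prob=0.009791
UUDDDD: M=185.8950, payoff=95.3350, prob=0.012154
DDUDDD: M=71.4000, payoff=0.0000, prob=0.009791
UDUDDD: M=137.7000, payoff=47.1400, prob=0.012154
DUUDDD: M=130.1265, payoff=39.5665, prob=0.012154
UUUDDD: M=250.9582, payoff=160.3982, prob=0.015088
DDDUDD: M=71.4000, payoff=0.0000, prob=0.009791
UDDUDD: M=137.7000, payoff=47.1400, prob=0.012154
DUDUDD: M=96.3900, payoff=5.8300, prob=0.012154
UUDUDD: M=185.8950, payoff=95.3350, prob=0.015088
DDUUDD: M=91.0885, payoff=0.5285, prob=0.012154
UDUUDD: M=175.6708, payoff=85.1108, prob=0.015088
DUUUDD: M=175.6708, payoff=85.1108, prob=0.015088
UUUUDD: M=338.7936, payoff=248.2336, prob=0.018729
DDDDUD: M=71.4000, payoff=0.0000, prob=0.009791
UDDDUD: M=137.7000, payoff=47.1400, prob=0.012154
DUDDUD: M=96.3900, payoff=5.8300, prob=0.012154
UUDDUD: M=185.8950, payoff=95.3350, prob=0.015088
DDUDUD: M=71.4000, payoff=0.0000, prob=0.012154
UDUDUD: M=137.7000, payoff=47.1400, prob=0.015088
DUUDUD: M=130.1265, payoff=39.5665, prob=0.015088
UUUDUD: M=250.9582, payoff=160.3982, prob=0.018729
DDDUUD: M=71.4000, payoff=0.0000, prob=0.012154
UDDUUD: M=137.7000, payoff=47.1400, prob=0.015088
DUDUUD: M=122.9695, payoff=32.4095, prob=0.015088
UUDUUD: M=237.1555, payoff=146.5955, prob=0.018729
DDUUUD: M=122.9695, payoff=32.4095, prob=0.015088
UDUUUD: M=237.1555, payoff=146.5955, prob=0.018729
DUUUUD: M=237.1555, payoff=146.5955, prob=0.018729
UUUUUD: M=457.3714, payoff=366.8114, prob=0.023250
DDDDDU: M=71.4000, payoff=0.0000, prob=0.009791
UDDDDU: M=137.7000, payoff=47.1400, prob=0.012154
DUDDDU: M=96.3900, payoff=5.8300, prob=0.012154
UUDDDU: M=185.8950, payoff=95.3350, prob=0.015088
DDUDDU: M=71.4000, payoff=0.0000, prob=0.012154
UDUDDU: M=137.7000, payoff=47.1400, prob=0.015088
DUUDDU: M=130.1265, payoff=39.5665, prob=0.015088
UUUDDU: M=250.9582, payoff=160.3982, prob=0.018729
DDDUDU: M=71.4000, payoff=0.0000, prob=0.012154
UDDUDU: M=137.7000, payoff=47.1400, prob=0.015088
DUDUDU: M=96.3900, payoff=5.8300, prob=0.015088
UUDUDU: M=185.8950, payoff=95.3350, prob=0.018729
DDUUDU: M=91.0885, payoff=0.5285, prob=0.015088
UDUUDU: M=175.6708, payoff=85.1108, prob=0.018729
DUUUDU: M=175.6708, payoff=85.1108, prob=0.018729
UUUUDU: M=338.7936, payoff=248.2336, prob=0.023250
DDDDUU: M=71.4000, payoff=0.0000, prob=0.012154
UDDDUU: M=137.7000, payoff=47.1400, prob=0.015088
DUDDUU: M=96.3900, payoff=5.8300, prob=0.015088
UUDDUU: M=185.8950, payoff=95.3350, prob=0.018729
DDUDUU: M=86.0787, payoff=0.0000, prob=0.015088
UDUDUU: M=166.0089, payoff=75.4489, prob=0.018729
DUUDUU: M=166.0089, payoff=75.4489, prob=0.018729
UUUDUU: M=320.1600, payoff=229.6000, prob=0.023250
DDDUUU: M=86.0787, payoff=0.0000, prob=0.015088
UDDUUU: M=166.0089, payoff=75.4489, prob=0.018729
DUDUUU: M=166.0089, payoff=75.4489, prob=0.018729
UUDUUU: M=320.1600, payoff=229.6000, prob=0.023250
DDUUUU: M=166.0089, payoff=75.4489, prob=0.018729
UDUUUU: M=320.1600, payoff=229.6000, prob=0.023250
DUUUUU: M=320.1600, payoff=229.6000, prob=0.023250
UUUUUU: M=617.4514, payoff=526.8914, prob=0.028863
Price = Σ prob·payoff / R^6 = 103.464469 / 1.418519 = 72.9384

price = 72.9384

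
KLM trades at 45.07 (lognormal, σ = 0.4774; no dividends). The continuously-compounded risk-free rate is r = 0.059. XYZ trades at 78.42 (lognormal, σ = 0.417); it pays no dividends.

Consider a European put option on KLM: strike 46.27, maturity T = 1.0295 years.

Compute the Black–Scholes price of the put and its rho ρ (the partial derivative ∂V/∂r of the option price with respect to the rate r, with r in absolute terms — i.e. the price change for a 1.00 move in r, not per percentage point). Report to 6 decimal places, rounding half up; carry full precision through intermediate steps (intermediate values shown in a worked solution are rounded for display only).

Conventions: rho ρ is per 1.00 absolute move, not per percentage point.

σ√T = 0.4774·√1.0295 = 0.484390
d₁ = (ln(S/K) + (r+σ²/2)T) / (σ√T) = (ln(45.07/46.27) + (0.059+0.4774²/2)·1.0295) / 0.484390 = (-0.026277 + 0.178058) / 0.484390 = 0.313343
d₂ = d₁ − σ√T = 0.313343 − 0.484390 = -0.171047
e^{−rT} = 0.941067
N(−d₁) = 0.377010,  N(−d₂) = 0.567907
Put price V = K·e^{−rT}·N(−d₂) − S·N(−d₁) = 24.728464 − 16.991834 = 7.736630
ρ = −K·T·e^{−rT}·N(−d₂) = -25.457954

price = 7.736630
ρ = -25.457954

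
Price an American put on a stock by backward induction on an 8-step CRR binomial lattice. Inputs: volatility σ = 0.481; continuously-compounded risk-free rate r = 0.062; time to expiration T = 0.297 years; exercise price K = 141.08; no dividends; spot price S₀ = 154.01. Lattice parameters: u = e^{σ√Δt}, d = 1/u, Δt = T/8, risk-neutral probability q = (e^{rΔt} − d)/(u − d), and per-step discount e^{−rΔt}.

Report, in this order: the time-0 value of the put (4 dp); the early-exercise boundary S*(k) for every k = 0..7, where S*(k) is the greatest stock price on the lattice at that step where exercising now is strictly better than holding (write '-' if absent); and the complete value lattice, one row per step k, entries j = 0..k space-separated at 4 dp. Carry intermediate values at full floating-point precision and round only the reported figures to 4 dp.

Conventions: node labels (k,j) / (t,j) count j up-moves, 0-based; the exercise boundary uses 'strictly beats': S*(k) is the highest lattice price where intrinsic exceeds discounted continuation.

price = 9.2725
boundary = - - - - - 96.8948 106.3041 116.6272
tree:
9.2725
13.5442 4.8570
19.2300 7.6726 1.9408
26.4130 11.8223 3.3767 0.4510
34.9123 17.6650 5.7789 0.8851 0.0000
44.1852 25.3967 9.6770 1.7369 0.0000 0.0000
52.7617 34.7759 15.7255 3.4086 0.0000 0.0000 0.0000
60.5790 44.1852 24.4528 6.6892 0.0000 0.0000 0.0000 0.0000
67.7045 52.7617 34.7759 13.1273 0.0000 0.0000 0.0000 0.0000 0.0000

Δt=0.03712  u=1.09711  d=0.91149  q=0.48926  discount=0.99770
step 8 (expiry): payoffs max(K−S,0) = 67.7045 52.7617 34.7759 13.1273 0.0000 0.0000 0.0000 0.0000 0.0000
step 7: (k=7,j=0): S=80.5010, K−S=60.5790, hold=60.2547 ⇒ V=60.5790 exercise | (k=7,j=1): S=96.8948, K−S=44.1852, hold=43.8609 ⇒ V=44.1852 exercise | (k=7,j=2): S=116.6272, K−S=24.4528, hold=24.1284 ⇒ V=24.4528 exercise | (k=7,j=3): S=140.3781, K−S=0.7019, hold=6.6892 ⇒ V=6.6892 continue | (k=7,j=4): S=168.9657, K−S=0.0000, hold=0.0000 ⇒ V=0.0000 continue | (k=7,j=5): S=203.3752, K−S=0.0000, hold=0.0000 ⇒ V=0.0000 continue | (k=7,j=6): S=244.7921, K−S=0.0000, hold=0.0000 ⇒ V=0.0000 continue | (k=7,j=7): S=294.6435, K−S=0.0000, hold=0.0000 ⇒ V=0.0000 continue  boundary S*=116.6272
step 6: (k=6,j=0): S=88.3183, K−S=52.7617, hold=52.4373 ⇒ V=52.7617 exercise | (k=6,j=1): S=106.3041, K−S=34.7759, hold=34.4515 ⇒ V=34.7759 exercise | (k=6,j=2): S=127.9527, K−S=13.1273, hold=15.7255 ⇒ V=15.7255 continue | (k=6,j=3): S=154.0100, K−S=0.0000, hold=3.4086 ⇒ V=3.4086 continue | (k=6,j=4): S=185.3738, K−S=0.0000, hold=0.0000 ⇒ V=0.0000 continue | (k=6,j=5): S=223.1247, K−S=0.0000, hold=0.0000 ⇒ V=0.0000 continue | (k=6,j=6): S=268.5636, K−S=0.0000, hold=0.0000 ⇒ V=0.0000 continue  boundary S*=106.3041
step 5: (k=5,j=0): S=96.8948, K−S=44.1852, hold=43.8609 ⇒ V=44.1852 exercise | (k=5,j=1): S=116.6272, K−S=24.4528, hold=25.3967 ⇒ V=25.3967 continue | (k=5,j=2): S=140.3781, K−S=0.7019, hold=9.6770 ⇒ V=9.6770 continue | (k=5,j=3): S=168.9657, K−S=0.0000, hold=1.7369 ⇒ V=1.7369 continue | (k=5,j=4): S=203.3752, K−S=0.0000, hold=0.0000 ⇒ V=0.0000 continue | (k=5,j=5): S=244.7921, K−S=0.0000, hold=0.0000 ⇒ V=0.0000 continue  boundary S*=96.8948
step 4: (k=4,j=0): S=106.3041, K−S=34.7759, hold=34.9123 ⇒ V=34.9123 continue | (k=4,j=1): S=127.9527, K−S=13.1273, hold=17.6650 ⇒ V=17.6650 continue | (k=4,j=2): S=154.0100, K−S=0.0000, hold=5.7789 ⇒ V=5.7789 continue | (k=4,j=3): S=185.3738, K−S=0.0000, hold=0.8851 ⇒ V=0.8851 continue | (k=4,j=4): S=223.1247, K−S=0.0000, hold=0.0000 ⇒ V=0.0000 continue  boundary S*=-
step 3: (k=3,j=0): S=116.6272, K−S=24.4528, hold=26.4130 ⇒ V=26.4130 continue | (k=3,j=1): S=140.3781, K−S=0.7019, hold=11.8223 ⇒ V=11.8223 continue | (k=3,j=2): S=168.9657, K−S=0.0000, hold=3.3767 ⇒ V=3.3767 continue | (k=3,j=3): S=203.3752, K−S=0.0000, hold=0.4510 ⇒ V=0.4510 continue  boundary S*=-
step 2: (k=2,j=0): S=127.9527, K−S=13.1273, hold=19.2300 ⇒ V=19.2300 continue | (k=2,j=1): S=154.0100, K−S=0.0000, hold=7.6726 ⇒ V=7.6726 continue | (k=2,j=2): S=185.3738, K−S=0.0000, hold=1.9408 ⇒ V=1.9408 continue  boundary S*=-
step 1: (k=1,j=0): S=140.3781, K−S=0.7019, hold=13.5442 ⇒ V=13.5442 continue | (k=1,j=1): S=168.9657, K−S=0.0000, hold=4.8570 ⇒ V=4.8570 continue  boundary S*=-
step 0: (k=0,j=0): S=154.0100, K−S=0.0000, hold=9.2725 ⇒ V=9.2725 continue  boundary S*=-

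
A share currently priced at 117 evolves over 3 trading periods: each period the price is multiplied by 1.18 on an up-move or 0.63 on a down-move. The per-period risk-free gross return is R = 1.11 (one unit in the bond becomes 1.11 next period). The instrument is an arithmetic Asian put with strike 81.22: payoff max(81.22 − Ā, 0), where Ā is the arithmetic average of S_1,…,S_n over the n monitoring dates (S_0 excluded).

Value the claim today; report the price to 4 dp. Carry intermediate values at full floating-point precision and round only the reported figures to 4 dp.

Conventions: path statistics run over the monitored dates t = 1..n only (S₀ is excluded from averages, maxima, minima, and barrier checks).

With p* = (R−d)/(u−d) = 0.8727, sum probability × payoff across the paths and divide by R^3.
Enumerate all 2^3 = 8 price paths (U = up ×1.18, D = down ×0.63); each path with k up-moves has probability p*^k·(1−p*)^(3−k).
DDD: Ā=49.8009, payoff=31.4191, prob=0.002062
UDD: Ā=93.2779, payoff=0.0000, prob=0.014137
DUD: Ā=71.8279, payoff=9.3921, prob=0.014137
UUD: Ā=134.5349, payoff=0.0000, prob=0.096938
DDU: Ā=58.3144, payoff=22.9056, prob=0.014137
UDU: Ā=109.2239, payoff=0.0000, prob=0.096938
DUU: Ā=87.7739, payoff=0.0000, prob=0.096938
UUU: Ā=164.4018, payoff=0.0000, prob=0.664715
Price = Σ prob·payoff / R^3 = 0.521357 / 1.367631 = 0.3812

price = 0.3812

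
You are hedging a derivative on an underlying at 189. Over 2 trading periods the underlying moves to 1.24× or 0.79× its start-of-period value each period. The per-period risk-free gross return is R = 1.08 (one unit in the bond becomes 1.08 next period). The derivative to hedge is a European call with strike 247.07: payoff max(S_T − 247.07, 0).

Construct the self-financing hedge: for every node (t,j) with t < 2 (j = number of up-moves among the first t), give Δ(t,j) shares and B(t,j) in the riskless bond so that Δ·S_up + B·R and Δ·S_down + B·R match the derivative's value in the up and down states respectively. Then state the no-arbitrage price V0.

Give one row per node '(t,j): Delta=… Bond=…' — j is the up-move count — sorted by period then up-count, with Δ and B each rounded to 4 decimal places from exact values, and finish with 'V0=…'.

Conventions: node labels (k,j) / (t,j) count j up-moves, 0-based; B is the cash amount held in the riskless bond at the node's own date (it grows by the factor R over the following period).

The replicating-portfolio and risk-neutral prices coincide; use p* = (1.08−0.79)/(1.24−0.79) = 0.6444 for the latter.
Expiry values: V(2,0)=0.0000, V(2,1)=0.0000, V(2,2)=43.5364
(1,0): S=149.3100. Δ = (V_up−V_dn)/(S_up−S_dn) = (0.0000−0.0000)/(185.1444−117.9549) = 0.0000. V = [p*·0.0000 + (1−p*)·0.0000]/1.08 = 0.0000. B = V − Δ·S = 0.0000.
(1,1): S=234.3600. Δ = (V_up−V_dn)/(S_up−S_dn) = (43.5364−0.0000)/(290.6064−185.1444) = 0.4128. V = [p*·43.5364 + (1−p*)·0.0000]/1.08 = 25.9785. B = V − Δ·S = -70.7690.
(0,0): S=189.0000. Δ = (V_up−V_dn)/(S_up−S_dn) = (25.9785−0.0000)/(234.3600−149.3100) = 0.3054. V = [p*·25.9785 + (1−p*)·0.0000]/1.08 = 15.5016. B = V − Δ·S = -42.2284.
Sanity check at the root: Δ(0,0)·S0 + B(0,0) reproduces V0 = 15.5016.

(0,0): Delta=0.3054 Bond=-42.2284
(1,0): Delta=0.0000 Bond=0.0000
(1,1): Delta=0.4128 Bond=-70.7690
V0=15.5016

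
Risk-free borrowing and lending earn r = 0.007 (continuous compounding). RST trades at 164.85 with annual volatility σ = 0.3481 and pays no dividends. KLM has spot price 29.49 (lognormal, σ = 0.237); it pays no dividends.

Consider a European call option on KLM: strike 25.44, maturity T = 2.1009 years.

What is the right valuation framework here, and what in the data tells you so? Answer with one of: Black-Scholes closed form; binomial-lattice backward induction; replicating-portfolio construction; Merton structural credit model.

Key observation: the strike-25.44 call on KLM is European-exercise on a continuously-modelled lognormal underlying, so its value is a single closed-form evaluation.

framework: Black-Scholes closed form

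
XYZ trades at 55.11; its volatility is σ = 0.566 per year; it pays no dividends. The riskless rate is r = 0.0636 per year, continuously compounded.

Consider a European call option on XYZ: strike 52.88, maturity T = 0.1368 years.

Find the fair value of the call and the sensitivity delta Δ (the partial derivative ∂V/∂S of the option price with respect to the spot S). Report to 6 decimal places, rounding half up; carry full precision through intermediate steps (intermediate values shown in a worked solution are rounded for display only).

σ√T = 0.566·√0.1368 = 0.209343
d₁ = (ln(S/K) + (r+σ²/2)T) / (σ√T) = (ln(55.11/52.88) + (0.0636+0.566²/2)·0.1368) / 0.209343 = (0.041306 + 0.030613) / 0.209343 = 0.343545
d₂ = d₁ − σ√T = 0.343545 − 0.209343 = 0.134201
e^{−rT} = 0.991337
N(d₁) = 0.634406,  N(d₂) = 0.553378
Call price V = S·N(d₁) − K·e^{−rT}·N(d₂) = 34.962092 − 29.009145 = 5.952947
Δ = N(d₁) = 0.634406

price = 5.952947
Δ = 0.634406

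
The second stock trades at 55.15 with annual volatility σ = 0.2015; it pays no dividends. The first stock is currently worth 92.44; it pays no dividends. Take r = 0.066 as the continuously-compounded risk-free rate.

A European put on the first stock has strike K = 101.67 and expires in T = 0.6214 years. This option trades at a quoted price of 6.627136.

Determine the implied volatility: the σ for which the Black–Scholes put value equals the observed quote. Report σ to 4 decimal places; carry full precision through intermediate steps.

sigma = 0.1160

At σ = 0.1160 the Black–Scholes value reproduces the quote:
σ√T = 0.116·√0.6214 = 0.091442
d₁ = (ln(S/K) + (r+σ²/2)T) / (σ√T) = (ln(92.44/101.67) + (0.066+0.116²/2)·0.6214) / 0.091442 = (-0.095172 + 0.045193) / 0.091442 = -0.546571
d₂ = d₁ − σ√T = -0.546571 − 0.091442 = -0.638013
e^{−rT} = 0.959817
N(−d₁) = 0.707663,  N(−d₂) = 0.738267
V = K·e^{−rT}·N(−d₂) − S·N(−d₁) = 72.043529 − 65.416393 = 6.627136 (equal to the quote); since ∂V/∂σ > 0 for all σ, the implied volatility is unique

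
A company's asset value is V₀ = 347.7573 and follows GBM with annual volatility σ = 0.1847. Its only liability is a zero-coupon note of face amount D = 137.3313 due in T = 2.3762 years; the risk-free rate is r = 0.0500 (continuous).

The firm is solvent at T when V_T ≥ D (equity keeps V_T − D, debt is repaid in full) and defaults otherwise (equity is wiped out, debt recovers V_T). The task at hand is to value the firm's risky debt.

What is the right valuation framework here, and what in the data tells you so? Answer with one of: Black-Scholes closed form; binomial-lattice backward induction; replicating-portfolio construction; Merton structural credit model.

Key observation: the asked-for credit quantity lives on the firm's capital structure — asset value, asset volatility, debt face 137.3313 — which is the structural model's domain.

framework: Merton structural credit model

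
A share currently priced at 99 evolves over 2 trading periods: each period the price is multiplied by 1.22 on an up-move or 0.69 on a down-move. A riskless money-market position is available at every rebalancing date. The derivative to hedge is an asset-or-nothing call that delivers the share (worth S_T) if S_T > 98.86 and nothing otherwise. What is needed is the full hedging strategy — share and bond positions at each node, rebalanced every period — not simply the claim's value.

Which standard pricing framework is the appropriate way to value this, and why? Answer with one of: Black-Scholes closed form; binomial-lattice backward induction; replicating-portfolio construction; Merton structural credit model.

Key observation: a price alone would not answer the question — the per-node share/bond construction on the spot-99, 1.22/0.69 tree is required, and only the replicating-portfolio method yields it.

framework: replicating-portfolio construction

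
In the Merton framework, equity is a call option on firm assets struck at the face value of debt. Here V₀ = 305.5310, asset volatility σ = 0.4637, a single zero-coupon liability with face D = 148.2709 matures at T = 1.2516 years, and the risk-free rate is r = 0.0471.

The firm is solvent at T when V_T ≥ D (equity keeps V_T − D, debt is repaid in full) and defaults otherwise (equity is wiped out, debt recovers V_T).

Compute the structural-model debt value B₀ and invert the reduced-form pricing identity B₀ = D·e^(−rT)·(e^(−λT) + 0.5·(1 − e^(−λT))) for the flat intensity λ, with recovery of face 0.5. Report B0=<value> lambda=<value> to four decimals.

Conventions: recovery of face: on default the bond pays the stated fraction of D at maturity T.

Apply the equity-as-call identities (strike 148.2709, horizon 1.2516 years):
d₁ = [ln(V₀/D) + (r + σ²/2)T] / (σ√T)
   = [ln(305.5310/148.2709) + (0.0471 + 0.5·0.4637²)·1.2516] / (0.4637·√1.2516)
   = [0.723010 + 0.193508] / 0.518764 = 1.766735
d₂ = d₁ − σ√T = 1.766735 − 0.518764 = 1.247971
N(d₁) = 0.961364,  N(d₂) = 0.893979,  e^(−rT) = 0.942754
E₀ = V₀·N(d₁) − D·e^(−rT)·N(d₂)
   = 305.5310·0.961364 − 148.2709·0.942754·0.893979 = 168.763394
B₀ = V₀ − E₀ = 305.5310 − 168.763394 = 136.767606
e^(−λT) = (B₀·e^(rT)/D − 0.5)/(1 − 0.5) = (136.7676·1.060723/148.2709 − 0.5)/0.5 = 0.95685711
λ = −ln(0.95685711)/1.2516 = 0.035236

B0=136.7676 lambda=0.0352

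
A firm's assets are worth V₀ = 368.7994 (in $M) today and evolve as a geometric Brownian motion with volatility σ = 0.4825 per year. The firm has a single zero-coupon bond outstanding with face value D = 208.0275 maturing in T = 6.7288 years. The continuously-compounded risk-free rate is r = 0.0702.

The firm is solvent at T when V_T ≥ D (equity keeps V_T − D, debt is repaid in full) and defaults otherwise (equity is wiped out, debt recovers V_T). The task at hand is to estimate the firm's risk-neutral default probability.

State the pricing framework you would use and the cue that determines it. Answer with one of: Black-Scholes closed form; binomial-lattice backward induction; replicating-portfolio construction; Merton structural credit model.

framework: Merton structural credit model

Key observation: the question is about default risk generated by asset-value dynamics against a debt face of 208.0275 — the structural framework prices exactly that.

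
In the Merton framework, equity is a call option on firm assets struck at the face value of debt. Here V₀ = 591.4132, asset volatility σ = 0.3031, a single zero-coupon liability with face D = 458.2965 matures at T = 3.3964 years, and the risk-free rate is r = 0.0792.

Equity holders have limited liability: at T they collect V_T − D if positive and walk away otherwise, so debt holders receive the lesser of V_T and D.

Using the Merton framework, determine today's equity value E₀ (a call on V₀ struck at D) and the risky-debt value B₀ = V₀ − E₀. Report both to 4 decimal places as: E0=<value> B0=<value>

E0=264.4369 B0=326.9763

Work the structural quantities from V₀ = 591.4132 against face 458.2965:
d₁ = [ln(V₀/D) + (r + σ²/2)T] / (σ√T)
   = [ln(591.4132/458.2965) + (0.0792 + 0.5·0.3031²)·3.3964] / (0.3031·√3.3964)
   = [0.254999 + 0.425008] / 0.558593 = 1.217356
d₂ = d₁ − σ√T = 1.217356 − 0.558593 = 0.658763
N(d₁) = 0.888266,  N(d₂) = 0.744976,  e^(−rT) = 0.764147
E₀ = V₀·N(d₁) − D·e^(−rT)·N(d₂)
   = 591.4132·0.888266 − 458.2965·0.764147·0.744976 = 264.436932
B₀ = V₀ − E₀ = 591.4132 − 264.436932 = 326.976268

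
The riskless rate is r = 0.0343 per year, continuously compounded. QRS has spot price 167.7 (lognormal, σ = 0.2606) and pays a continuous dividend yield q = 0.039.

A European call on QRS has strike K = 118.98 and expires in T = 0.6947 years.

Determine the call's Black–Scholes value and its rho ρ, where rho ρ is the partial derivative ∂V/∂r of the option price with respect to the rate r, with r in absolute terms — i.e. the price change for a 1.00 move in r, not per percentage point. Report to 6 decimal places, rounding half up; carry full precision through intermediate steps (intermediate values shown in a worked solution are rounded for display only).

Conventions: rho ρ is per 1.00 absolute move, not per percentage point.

price = 47.790153
ρ = 74.847749

σ√T = 0.2606·√0.6947 = 0.217207
d₁ = (ln(S/K) + (r−q+σ²/2)T) / (σ√T) = (ln(167.7/118.98) + (0.0343−0.039+0.2606²/2)·0.6947) / 0.217207 = (0.343221 + 0.020324) / 0.217207 = 1.673731
d₂ = d₁ − σ√T = 1.673731 − 0.217207 = 1.456525
e^{−rT} = 0.976453
e^{−qT} = 0.973270
N(d₁) = 0.952908,  N(d₂) = 0.927376
Call price V = S·e^{−qT}·N(d₁) − K·e^{−rT}·N(d₂) = 155.531263 − 107.741110 = 47.790153
ρ = K·T·e^{−rT}·N(d₂) = 74.847749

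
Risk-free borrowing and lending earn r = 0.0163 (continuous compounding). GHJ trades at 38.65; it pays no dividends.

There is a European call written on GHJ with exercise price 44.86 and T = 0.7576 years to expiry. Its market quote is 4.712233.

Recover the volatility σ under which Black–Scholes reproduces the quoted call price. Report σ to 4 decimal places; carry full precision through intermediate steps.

sigma = 0.5040

At σ = 0.5040 the Black–Scholes value reproduces the quote:
σ√T = 0.504·√0.7576 = 0.438683
d₁ = (ln(S/K) + (r+σ²/2)T) / (σ√T) = (ln(38.65/44.86) + (0.0163+0.504²/2)·0.7576) / 0.438683 = (-0.149000 + 0.108570) / 0.438683 = -0.092161
d₂ = d₁ − σ√T = -0.092161 − 0.438683 = -0.530844
e^{−rT} = 0.987727
N(d₁) = 0.463285,  N(d₂) = 0.297763
V = S·N(d₁) − K·e^{−rT}·N(d₂) = 17.905961 − 13.193728 = 4.712233 (the observed quote) — the price is monotone increasing in volatility, hence this σ is the only solution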